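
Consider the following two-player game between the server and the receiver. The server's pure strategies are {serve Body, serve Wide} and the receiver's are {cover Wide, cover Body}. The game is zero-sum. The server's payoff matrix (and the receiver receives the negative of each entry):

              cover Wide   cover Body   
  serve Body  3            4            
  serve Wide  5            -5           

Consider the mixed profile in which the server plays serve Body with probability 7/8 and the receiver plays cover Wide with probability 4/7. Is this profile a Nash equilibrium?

Given the server's mix p = 7/8, the receiver's payoff from cover Wide is -13/4 but from cover Body is -23/8. The receiver strictly prefers cover Body, so the receiver would not mix.
So the proposed profile is not a Nash equilibrium.

No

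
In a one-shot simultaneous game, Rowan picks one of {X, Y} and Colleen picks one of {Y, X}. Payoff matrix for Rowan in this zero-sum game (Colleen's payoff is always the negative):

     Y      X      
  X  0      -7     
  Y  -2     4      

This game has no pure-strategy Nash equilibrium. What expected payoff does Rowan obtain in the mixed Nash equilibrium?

Rowan's indifference between X and Y determines Colleen's mixing probability q:
  Rowan's payoff to X: q·0 + (1−q)·(-7) = 7q - 7
  Rowan's payoff to Y: q·(-2) + (1−q)·4 = -6q + 4
  7q - 7 = -6q + 4  ⇒  13q = 11  ⇒  q = 11/13.
At equilibrium Rowan is indifferent across rows, so Rowan's payoff equals the payoff from X: (11/13)·0 + (2/13)·(-7) = -14/13.

-14/13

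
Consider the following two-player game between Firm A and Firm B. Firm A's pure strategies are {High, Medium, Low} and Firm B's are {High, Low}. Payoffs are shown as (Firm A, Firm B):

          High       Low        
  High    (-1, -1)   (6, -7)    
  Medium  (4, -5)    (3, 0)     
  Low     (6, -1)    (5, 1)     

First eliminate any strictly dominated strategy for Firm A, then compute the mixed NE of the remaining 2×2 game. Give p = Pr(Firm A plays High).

Firm A's strategy Medium is strictly dominated by Low: 6 > 4 and 5 > 3. Eliminate Medium.
Set Firm B's expected payoff from High equal to that from Low:
  Firm B's payoff from High: p·(-1) + (1−p)·(-1) = -1
  Firm B's payoff from Low: p·(-7) + (1−p)·1 = -8p + 1
  -1 = -8p + 1  ⇒  8p = 2  ⇒  p = 1/4.

p = 1/4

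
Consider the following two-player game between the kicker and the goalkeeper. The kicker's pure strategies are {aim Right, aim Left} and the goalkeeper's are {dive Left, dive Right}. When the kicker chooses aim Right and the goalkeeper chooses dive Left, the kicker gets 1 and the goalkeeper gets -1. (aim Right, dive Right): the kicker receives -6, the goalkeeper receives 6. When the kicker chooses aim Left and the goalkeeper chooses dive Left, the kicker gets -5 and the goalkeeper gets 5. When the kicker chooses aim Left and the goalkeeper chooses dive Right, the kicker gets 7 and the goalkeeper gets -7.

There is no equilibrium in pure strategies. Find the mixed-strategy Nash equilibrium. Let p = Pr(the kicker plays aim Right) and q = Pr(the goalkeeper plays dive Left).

In a mixed equilibrium the goalkeeper is indifferent between dive Left and dive Right; this condition fixes p.
  the goalkeeper's expected payoff from dive Left: p·(-1) + (1−p)·5 = -6p + 5
  the goalkeeper's expected payoff from dive Right: p·6 + (1−p)·(-7) = 13p - 7
  -6p + 5 = 13p - 7  ⇒  -19p = -12  ⇒  p = 12/19.
The kicker's indifference between aim Right and aim Left determines the goalkeeper's mixing probability q:
  the kicker's payoff to aim Right: q·1 + (1−q)·(-6) = 7q - 6
  the kicker's payoff to aim Left: q·(-5) + (1−q)·7 = -12q + 7
  7q - 6 = -12q + 7  ⇒  19q = 13  ⇒  q = 13/19.

p = 12/19, q = 13/19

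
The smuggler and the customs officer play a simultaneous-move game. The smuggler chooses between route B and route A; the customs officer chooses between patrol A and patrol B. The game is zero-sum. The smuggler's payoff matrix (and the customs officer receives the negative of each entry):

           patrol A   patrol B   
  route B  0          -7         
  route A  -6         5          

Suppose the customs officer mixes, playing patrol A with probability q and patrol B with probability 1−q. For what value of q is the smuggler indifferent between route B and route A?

q = 2/3

For the smuggler to be willing to mix, the smuggler must be indifferent between route B and route A, which pins down the customs officer's mix.
  the smuggler's expected payoff from route B: q·0 + (1−q)·(-7) = 7q - 7
  the smuggler's expected payoff from route A: q·(-6) + (1−q)·5 = -11q + 5
  7q - 7 = -11q + 5  ⇒  18q = 12  ⇒  q = 2/3.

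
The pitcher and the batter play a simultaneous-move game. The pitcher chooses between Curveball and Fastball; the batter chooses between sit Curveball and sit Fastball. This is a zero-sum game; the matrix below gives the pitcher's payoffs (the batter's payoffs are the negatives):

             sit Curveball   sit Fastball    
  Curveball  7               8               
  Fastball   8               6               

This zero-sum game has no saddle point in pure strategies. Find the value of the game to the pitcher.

The pitcher's indifference between Curveball and Fastball determines the batter's mixing probability q:
  the pitcher's expected payoff from Curveball: q·7 + (1−q)·8 = -q + 8
  the pitcher's expected payoff from Fastball: q·8 + (1−q)·6 = 2q + 6
  -q + 8 = 2q + 6  ⇒  -3q = -2  ⇒  q = 2/3.
The value is the pitcher's expected payoff against this mix (using Curveball): (2/3)·7 + (1/3)·8 = 22/3.

v = 22/3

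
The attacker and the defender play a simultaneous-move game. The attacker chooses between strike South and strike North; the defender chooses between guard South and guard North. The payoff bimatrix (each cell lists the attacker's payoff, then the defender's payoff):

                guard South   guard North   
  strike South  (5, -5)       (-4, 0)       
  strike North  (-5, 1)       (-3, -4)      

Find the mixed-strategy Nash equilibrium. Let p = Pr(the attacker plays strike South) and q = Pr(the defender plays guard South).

p = 1/2, q = 1/11

The defender's indifference between guard South and guard North determines the attacker's mixing probability p:
  the defender's payoff to guard South: p·(-5) + (1−p)·1 = -6p + 1
  the defender's payoff to guard North: p·0 + (1−p)·(-4) = 4p - 4
  -6p + 1 = 4p - 4  ⇒  -10p = -5  ⇒  p = 1/2.
For the attacker to be willing to mix, the attacker must be indifferent between strike South and strike North, which pins down the defender's mix.
  the attacker's payoff from strike South: q·5 + (1−q)·(-4) = 9q - 4
  the attacker's payoff from strike North: q·(-5) + (1−q)·(-3) = -2q - 3
  9q - 4 = -2q - 3  ⇒  11q = 1  ⇒  q = 1/11.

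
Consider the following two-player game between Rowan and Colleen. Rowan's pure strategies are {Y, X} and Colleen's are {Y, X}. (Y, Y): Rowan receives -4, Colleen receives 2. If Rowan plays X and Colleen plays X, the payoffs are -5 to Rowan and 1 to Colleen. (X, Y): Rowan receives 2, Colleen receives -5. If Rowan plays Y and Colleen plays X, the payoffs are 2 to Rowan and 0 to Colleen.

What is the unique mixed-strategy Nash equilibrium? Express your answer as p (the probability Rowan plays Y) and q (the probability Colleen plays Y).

p = 3/4, q = 7/13

Rowan's mix must leave Colleen indifferent between Y and X.
  Colleen's payoff to Y: p·2 + (1−p)·(-5) = 7p - 5
  Colleen's payoff to X: p·0 + (1−p)·1 = -p + 1
  7p - 5 = -p + 1  ⇒  8p = 6  ⇒  p = 3/4.
In a mixed equilibrium Rowan is indifferent between Y and X; this condition fixes q.
  Rowan's expected payoff from Y: q·(-4) + (1−q)·2 = -6q + 2
  Rowan's expected payoff from X: q·2 + (1−q)·(-5) = 7q - 5
  -6q + 2 = 7q - 5  ⇒  -13q = -7  ⇒  q = 7/13.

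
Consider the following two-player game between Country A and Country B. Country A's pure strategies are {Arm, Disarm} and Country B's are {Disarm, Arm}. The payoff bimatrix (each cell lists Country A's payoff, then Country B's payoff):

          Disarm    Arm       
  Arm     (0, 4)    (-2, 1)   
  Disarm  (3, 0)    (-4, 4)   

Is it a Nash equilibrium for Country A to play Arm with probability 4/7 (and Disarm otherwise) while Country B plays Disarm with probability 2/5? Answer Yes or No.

Check Country B's indifference given Country A's mix p = 4/7:
  payoff from Disarm = 16/7; payoff from Arm = 16/7 — equal.
Check Country A's indifference given Country B's mix q = 2/5:
  payoff from Arm = -6/5; payoff from Disarm = -6/5 — equal.
Both players are indifferent, so neither can profitably deviate.

Yes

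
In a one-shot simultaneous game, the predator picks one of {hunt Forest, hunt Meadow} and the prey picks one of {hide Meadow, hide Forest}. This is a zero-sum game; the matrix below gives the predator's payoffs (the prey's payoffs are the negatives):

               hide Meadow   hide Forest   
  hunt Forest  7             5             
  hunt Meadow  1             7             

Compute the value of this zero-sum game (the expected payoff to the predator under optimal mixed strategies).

v = 11/2

For the predator to be willing to mix, the predator must be indifferent between hunt Forest and hunt Meadow, which pins down the prey's mix.
  the predator's expected payoff from hunt Forest: q·7 + (1−q)·5 = 2q + 5
  the predator's expected payoff from hunt Meadow: q·1 + (1−q)·7 = -6q + 7
  2q + 5 = -6q + 7  ⇒  8q = 2  ⇒  q = 1/4.
The value is the predator's expected payoff against this mix (using hunt Forest): (1/4)·7 + (3/4)·5 = 11/2.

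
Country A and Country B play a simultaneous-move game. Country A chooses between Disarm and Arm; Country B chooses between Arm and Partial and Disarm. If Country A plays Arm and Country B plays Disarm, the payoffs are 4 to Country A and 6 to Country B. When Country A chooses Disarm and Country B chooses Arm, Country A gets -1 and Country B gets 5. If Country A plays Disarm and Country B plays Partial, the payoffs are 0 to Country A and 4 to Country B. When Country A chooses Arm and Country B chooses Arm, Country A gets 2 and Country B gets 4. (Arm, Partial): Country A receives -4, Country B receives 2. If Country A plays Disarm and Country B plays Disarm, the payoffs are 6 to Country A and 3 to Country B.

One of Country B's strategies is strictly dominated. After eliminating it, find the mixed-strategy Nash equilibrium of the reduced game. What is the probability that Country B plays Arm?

q = 2/5

Country B's strategy Partial is strictly dominated by Arm: 5 > 4 and 4 > 2. Eliminate Partial.
For Country A to be willing to mix, Country A must be indifferent between Disarm and Arm, which pins down Country B's mix.
  Country A's expected payoff from Disarm: q·(-1) + (1−q)·6 = -7q + 6
  Country A's expected payoff from Arm: q·2 + (1−q)·4 = -2q + 4
  -7q + 6 = -2q + 4  ⇒  -5q = -2  ⇒  q = 2/5.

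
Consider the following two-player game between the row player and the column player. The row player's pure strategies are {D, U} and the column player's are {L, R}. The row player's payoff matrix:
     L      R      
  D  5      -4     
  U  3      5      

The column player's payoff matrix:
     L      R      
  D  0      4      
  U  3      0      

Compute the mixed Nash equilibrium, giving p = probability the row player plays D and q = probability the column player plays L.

The row player's mix must leave the column player indifferent between L and R.
  the column player's payoff from L: p·0 + (1−p)·3 = -3p + 3
  the column player's payoff from R: p·4 + (1−p)·0 = 4p
  -3p + 3 = 4p  ⇒  -7p = -3  ⇒  p = 3/7.
For the row player to be willing to mix, the row player must be indifferent between D and U, which pins down the column player's mix.
  the row player's payoff to D: q·5 + (1−q)·(-4) = 9q - 4
  the row player's payoff to U: q·3 + (1−q)·5 = -2q + 5
  9q - 4 = -2q + 5  ⇒  11q = 9  ⇒  q = 9/11.

p = 3/7, q = 9/11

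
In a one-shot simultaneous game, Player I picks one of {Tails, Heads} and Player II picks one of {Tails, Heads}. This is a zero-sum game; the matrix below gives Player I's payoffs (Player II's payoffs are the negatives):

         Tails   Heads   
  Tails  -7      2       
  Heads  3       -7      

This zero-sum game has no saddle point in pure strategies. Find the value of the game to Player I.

In a mixed equilibrium Player I is indifferent between Tails and Heads; this condition fixes q.
  Player I's payoff from Tails: q·(-7) + (1−q)·2 = -9q + 2
  Player I's payoff from Heads: q·3 + (1−q)·(-7) = 10q - 7
  -9q + 2 = 10q - 7  ⇒  -19q = -9  ⇒  q = 9/19.
The value is Player I's expected payoff against this mix (using Tails): (9/19)·(-7) + (10/19)·2 = -43/19.

v = -43/19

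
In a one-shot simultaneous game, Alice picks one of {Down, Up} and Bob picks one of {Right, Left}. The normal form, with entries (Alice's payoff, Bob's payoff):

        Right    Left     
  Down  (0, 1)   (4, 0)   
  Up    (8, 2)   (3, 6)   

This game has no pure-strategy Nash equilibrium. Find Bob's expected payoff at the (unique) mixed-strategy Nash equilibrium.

Bob's indifference between Right and Left determines Alice's mixing probability p:
  Bob's expected payoff from Right: p·1 + (1−p)·2 = -p + 2
  Bob's expected payoff from Left: p·0 + (1−p)·6 = -6p + 6
  -p + 2 = -6p + 6  ⇒  5p = 4  ⇒  p = 4/5.
At equilibrium Bob is indifferent across columns, so Bob's payoff equals the payoff from Right: (4/5)·1 + (1/5)·2 = 6/5.

6/5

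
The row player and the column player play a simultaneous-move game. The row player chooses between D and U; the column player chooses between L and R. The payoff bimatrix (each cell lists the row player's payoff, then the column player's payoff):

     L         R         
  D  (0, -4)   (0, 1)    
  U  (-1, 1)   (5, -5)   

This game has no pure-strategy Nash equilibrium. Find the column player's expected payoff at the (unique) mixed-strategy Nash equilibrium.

The row player's mix must leave the column player indifferent between L and R.
  the column player's payoff to L: p·(-4) + (1−p)·1 = -5p + 1
  the column player's payoff to R: p·1 + (1−p)·(-5) = 6p - 5
  -5p + 1 = 6p - 5  ⇒  -11p = -6  ⇒  p = 6/11.
At equilibrium the column player is indifferent across columns, so the column player's payoff equals the payoff from L: (6/11)·(-4) + (5/11)·1 = -19/11.

-19/11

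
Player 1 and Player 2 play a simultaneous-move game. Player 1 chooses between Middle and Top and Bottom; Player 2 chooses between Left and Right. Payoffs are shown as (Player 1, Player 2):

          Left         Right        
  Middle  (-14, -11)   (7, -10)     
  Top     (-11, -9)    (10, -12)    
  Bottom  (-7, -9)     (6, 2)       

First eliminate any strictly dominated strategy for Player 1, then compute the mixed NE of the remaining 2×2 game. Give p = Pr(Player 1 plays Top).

Player 1's strategy Middle is strictly dominated by Top: -11 > -14 and 10 > 7. Eliminate Middle.
Set Player 2's expected payoff from Left equal to that from Right:
  Player 2's payoff to Left: p·(-9) + (1−p)·(-9) = -9
  Player 2's payoff to Right: p·(-12) + (1−p)·2 = -14p + 2
  -9 = -14p + 2  ⇒  14p = 11  ⇒  p = 11/14.

p = 11/14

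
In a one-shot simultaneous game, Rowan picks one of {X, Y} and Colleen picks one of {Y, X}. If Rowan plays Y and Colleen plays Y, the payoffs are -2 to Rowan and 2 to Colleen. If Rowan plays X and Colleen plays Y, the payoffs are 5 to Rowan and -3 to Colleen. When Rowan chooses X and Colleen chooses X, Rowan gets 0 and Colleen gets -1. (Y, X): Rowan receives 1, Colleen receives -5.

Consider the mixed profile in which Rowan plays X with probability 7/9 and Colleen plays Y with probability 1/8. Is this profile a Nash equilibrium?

Check Colleen's indifference given Rowan's mix p = 7/9:
  payoff from Y = -17/9; payoff from X = -17/9 — equal.
Check Rowan's indifference given Colleen's mix q = 1/8:
  payoff from X = 5/8; payoff from Y = 5/8 — equal.
Both players are indifferent, so neither can profitably deviate.

Yes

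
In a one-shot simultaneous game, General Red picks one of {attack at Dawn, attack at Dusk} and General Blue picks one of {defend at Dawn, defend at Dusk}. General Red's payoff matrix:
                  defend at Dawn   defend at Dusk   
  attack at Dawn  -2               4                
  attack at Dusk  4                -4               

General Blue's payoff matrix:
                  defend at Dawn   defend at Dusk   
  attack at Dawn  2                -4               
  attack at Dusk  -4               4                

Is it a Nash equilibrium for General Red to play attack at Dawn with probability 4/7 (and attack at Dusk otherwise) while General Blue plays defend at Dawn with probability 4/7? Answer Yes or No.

Yes

Check General Blue's indifference given General Red's mix p = 4/7:
  payoff from defend at Dawn = -4/7; payoff from defend at Dusk = -4/7 — equal.
Check General Red's indifference given General Blue's mix q = 4/7:
  payoff from attack at Dawn = 4/7; payoff from attack at Dusk = 4/7 — equal.
Both players are indifferent, so neither can profitably deviate.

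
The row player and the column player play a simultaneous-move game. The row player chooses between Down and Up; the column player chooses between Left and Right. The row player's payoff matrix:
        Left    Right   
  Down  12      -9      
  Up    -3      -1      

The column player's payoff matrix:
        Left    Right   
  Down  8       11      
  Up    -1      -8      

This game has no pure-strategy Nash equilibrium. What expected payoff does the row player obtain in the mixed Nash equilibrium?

The column player's mix must leave the row player indifferent between Down and Up.
  the row player's expected payoff from Down: q·12 + (1−q)·(-9) = 21q - 9
  the row player's expected payoff from Up: q·(-3) + (1−q)·(-1) = -2q - 1
  21q - 9 = -2q - 1  ⇒  23q = 8  ⇒  q = 8/23.
At equilibrium the row player is indifferent across rows, so the row player's payoff equals the payoff from Down: (8/23)·12 + (15/23)·(-9) = -39/23.

-39/23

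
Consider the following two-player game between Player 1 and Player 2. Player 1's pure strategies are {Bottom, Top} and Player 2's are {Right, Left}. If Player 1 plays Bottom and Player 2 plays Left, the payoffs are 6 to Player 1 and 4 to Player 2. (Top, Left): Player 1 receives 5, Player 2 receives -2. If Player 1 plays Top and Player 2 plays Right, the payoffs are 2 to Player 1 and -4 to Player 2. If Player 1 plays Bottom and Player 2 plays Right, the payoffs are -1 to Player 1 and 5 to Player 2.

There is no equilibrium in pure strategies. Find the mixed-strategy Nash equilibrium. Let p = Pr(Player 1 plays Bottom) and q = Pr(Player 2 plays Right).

p = 2/3, q = 1/4

Player 1's mix must leave Player 2 indifferent between Right and Left.
  Player 2's payoff from Right: p·5 + (1−p)·(-4) = 9p - 4
  Player 2's payoff from Left: p·4 + (1−p)·(-2) = 6p - 2
  9p - 4 = 6p - 2  ⇒  3p = 2  ⇒  p = 2/3.
Player 1's indifference between Bottom and Top determines Player 2's mixing probability q:
  Player 1's payoff to Bottom: q·(-1) + (1−q)·6 = -7q + 6
  Player 1's payoff to Top: q·2 + (1−q)·5 = -3q + 5
  -7q + 6 = -3q + 5  ⇒  -4q = -1  ⇒  q = 1/4.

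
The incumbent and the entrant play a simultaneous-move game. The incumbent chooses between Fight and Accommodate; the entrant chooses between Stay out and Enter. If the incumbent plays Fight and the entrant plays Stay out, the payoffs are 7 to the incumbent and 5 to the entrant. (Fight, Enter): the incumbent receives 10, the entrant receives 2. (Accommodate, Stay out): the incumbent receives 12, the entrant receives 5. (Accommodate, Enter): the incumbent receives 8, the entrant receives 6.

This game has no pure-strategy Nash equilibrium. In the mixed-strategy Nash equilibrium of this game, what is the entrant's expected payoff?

In a mixed equilibrium the entrant is indifferent between Stay out and Enter; this condition fixes p.
  the entrant's expected payoff from Stay out: p·5 + (1−p)·5 = 5
  the entrant's expected payoff from Enter: p·2 + (1−p)·6 = -4p + 6
  5 = -4p + 6  ⇒  4p = 1  ⇒  p = 1/4.
At equilibrium the entrant is indifferent across columns, so the entrant's payoff equals the payoff from Stay out: (1/4)·5 + (3/4)·5 = 5.

5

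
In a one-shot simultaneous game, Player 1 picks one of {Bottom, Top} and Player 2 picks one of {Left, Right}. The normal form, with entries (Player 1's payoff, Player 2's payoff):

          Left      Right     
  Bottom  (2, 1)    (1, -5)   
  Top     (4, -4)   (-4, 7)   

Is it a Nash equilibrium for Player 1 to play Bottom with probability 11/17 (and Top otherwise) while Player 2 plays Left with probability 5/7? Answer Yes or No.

Yes

Check Player 2's indifference given Player 1's mix p = 11/17:
  payoff from Left = -13/17; payoff from Right = -13/17 — equal.
Check Player 1's indifference given Player 2's mix q = 5/7:
  payoff from Bottom = 12/7; payoff from Top = 12/7 — equal.
Both players are indifferent, so neither can profitably deviate.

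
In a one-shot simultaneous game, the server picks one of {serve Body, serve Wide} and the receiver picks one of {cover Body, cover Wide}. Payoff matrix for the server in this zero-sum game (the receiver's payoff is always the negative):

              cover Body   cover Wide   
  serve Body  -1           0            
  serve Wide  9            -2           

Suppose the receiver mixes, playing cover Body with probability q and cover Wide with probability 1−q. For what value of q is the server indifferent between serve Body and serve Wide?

The server's indifference between serve Body and serve Wide determines the receiver's mixing probability q:
  the server's expected payoff from serve Body: q·(-1) + (1−q)·0 = -q
  the server's expected payoff from serve Wide: q·9 + (1−q)·(-2) = 11q - 2
  -q = 11q - 2  ⇒  -12q = -2  ⇒  q = 1/6.

q = 1/6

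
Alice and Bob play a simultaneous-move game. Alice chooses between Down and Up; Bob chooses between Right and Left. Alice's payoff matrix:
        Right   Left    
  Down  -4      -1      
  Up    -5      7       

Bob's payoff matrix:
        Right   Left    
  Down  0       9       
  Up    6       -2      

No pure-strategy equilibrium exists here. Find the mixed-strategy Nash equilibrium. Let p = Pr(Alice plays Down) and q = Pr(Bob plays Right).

p = 8/17, q = 8/9

Set Bob's expected payoff from Right equal to that from Left:
  Bob's expected payoff from Right: p·0 + (1−p)·6 = -6p + 6
  Bob's expected payoff from Left: p·9 + (1−p)·(-2) = 11p - 2
  -6p + 6 = 11p - 2  ⇒  -17p = -8  ⇒  p = 8/17.
For Alice to be willing to mix, Alice must be indifferent between Down and Up, which pins down Bob's mix.
  Alice's payoff to Down: q·(-4) + (1−q)·(-1) = -3q - 1
  Alice's payoff to Up: q·(-5) + (1−q)·7 = -12q + 7
  -3q - 1 = -12q + 7  ⇒  9q = 8  ⇒  q = 8/9.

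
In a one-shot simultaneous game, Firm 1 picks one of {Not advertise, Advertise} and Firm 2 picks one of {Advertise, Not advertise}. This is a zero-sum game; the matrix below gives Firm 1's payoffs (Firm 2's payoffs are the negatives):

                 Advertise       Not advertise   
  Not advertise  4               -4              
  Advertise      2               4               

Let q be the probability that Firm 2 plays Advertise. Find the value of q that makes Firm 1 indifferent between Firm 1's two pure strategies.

q = 4/5

In a mixed equilibrium Firm 1 is indifferent between Not advertise and Advertise; this condition fixes q.
  Firm 1's payoff to Not advertise: q·4 + (1−q)·(-4) = 8q - 4
  Firm 1's payoff to Advertise: q·2 + (1−q)·4 = -2q + 4
  8q - 4 = -2q + 4  ⇒  10q = 8  ⇒  q = 4/5.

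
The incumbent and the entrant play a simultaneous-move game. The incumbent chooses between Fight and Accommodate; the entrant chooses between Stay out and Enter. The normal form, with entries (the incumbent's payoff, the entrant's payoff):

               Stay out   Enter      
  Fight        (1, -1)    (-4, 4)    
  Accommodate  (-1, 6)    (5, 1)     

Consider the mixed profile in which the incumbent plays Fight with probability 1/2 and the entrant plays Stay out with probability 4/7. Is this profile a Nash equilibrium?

Given the entrant's mix q = 4/7, the incumbent's payoff from Fight is -8/7 but from Accommodate is 11/7. The incumbent strictly prefers Accommodate, so the incumbent would not mix.
So the proposed profile is not a Nash equilibrium.

No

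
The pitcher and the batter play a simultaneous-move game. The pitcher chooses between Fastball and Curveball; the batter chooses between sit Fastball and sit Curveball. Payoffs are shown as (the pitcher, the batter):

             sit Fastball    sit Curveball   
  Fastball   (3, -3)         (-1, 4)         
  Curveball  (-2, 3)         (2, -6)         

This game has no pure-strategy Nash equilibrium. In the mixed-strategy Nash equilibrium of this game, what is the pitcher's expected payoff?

Set the pitcher's expected payoff from Fastball equal to that from Curveball:
  the pitcher's payoff from Fastball: q·3 + (1−q)·(-1) = 4q - 1
  the pitcher's payoff from Curveball: q·(-2) + (1−q)·2 = -4q + 2
  4q - 1 = -4q + 2  ⇒  8q = 3  ⇒  q = 3/8.
At equilibrium the pitcher is indifferent across rows, so the pitcher's payoff equals the payoff from Fastball: (3/8)·3 + (5/8)·(-1) = 1/2.

1/2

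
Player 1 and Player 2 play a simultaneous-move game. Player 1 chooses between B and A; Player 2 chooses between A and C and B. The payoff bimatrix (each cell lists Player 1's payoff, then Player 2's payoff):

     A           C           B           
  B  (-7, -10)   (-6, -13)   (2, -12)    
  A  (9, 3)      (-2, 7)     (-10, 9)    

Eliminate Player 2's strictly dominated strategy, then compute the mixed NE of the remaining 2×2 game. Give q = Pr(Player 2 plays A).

q = 3/7

Player 2's strategy C is strictly dominated by B: -12 > -13 and 9 > 7. Eliminate C.
In a mixed equilibrium Player 1 is indifferent between B and A; this condition fixes q.
  Player 1's payoff from B: q·(-7) + (1−q)·2 = -9q + 2
  Player 1's payoff from A: q·9 + (1−q)·(-10) = 19q - 10
  -9q + 2 = 19q - 10  ⇒  -28q = -12  ⇒  q = 3/7.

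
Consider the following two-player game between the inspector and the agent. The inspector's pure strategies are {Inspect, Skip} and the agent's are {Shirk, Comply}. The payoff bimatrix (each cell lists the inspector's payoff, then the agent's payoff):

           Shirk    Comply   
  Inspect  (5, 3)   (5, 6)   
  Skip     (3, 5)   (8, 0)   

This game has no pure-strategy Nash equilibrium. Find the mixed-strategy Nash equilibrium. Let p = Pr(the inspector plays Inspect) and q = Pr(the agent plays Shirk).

p = 5/8, q = 3/5

In a mixed equilibrium the agent is indifferent between Shirk and Comply; this condition fixes p.
  the agent's payoff to Shirk: p·3 + (1−p)·5 = -2p + 5
  the agent's payoff to Comply: p·6 + (1−p)·0 = 6p
  -2p + 5 = 6p  ⇒  -8p = -5  ⇒  p = 5/8.
The inspector's indifference between Inspect and Skip determines the agent's mixing probability q:
  the inspector's expected payoff from Inspect: q·5 + (1−q)·5 = 5
  the inspector's expected payoff from Skip: q·3 + (1−q)·8 = -5q + 8
  5 = -5q + 8  ⇒  5q = 3  ⇒  q = 3/5.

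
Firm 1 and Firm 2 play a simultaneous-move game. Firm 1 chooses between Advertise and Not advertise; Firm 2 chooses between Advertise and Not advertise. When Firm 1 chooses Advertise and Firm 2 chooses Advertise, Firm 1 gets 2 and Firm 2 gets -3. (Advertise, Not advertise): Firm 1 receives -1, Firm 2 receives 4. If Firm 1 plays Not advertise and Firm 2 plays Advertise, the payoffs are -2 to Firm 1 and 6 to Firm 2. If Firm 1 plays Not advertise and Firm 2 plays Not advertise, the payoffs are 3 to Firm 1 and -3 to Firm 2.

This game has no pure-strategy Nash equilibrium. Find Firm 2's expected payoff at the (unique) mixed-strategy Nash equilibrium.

Set Firm 2's expected payoff from Advertise equal to that from Not advertise:
  Firm 2's expected payoff from Advertise: p·(-3) + (1−p)·6 = -9p + 6
  Firm 2's expected payoff from Not advertise: p·4 + (1−p)·(-3) = 7p - 3
  -9p + 6 = 7p - 3  ⇒  -16p = -9  ⇒  p = 9/16.
At equilibrium Firm 2 is indifferent across columns, so Firm 2's payoff equals the payoff from Advertise: (9/16)·(-3) + (7/16)·6 = 15/16.

15/16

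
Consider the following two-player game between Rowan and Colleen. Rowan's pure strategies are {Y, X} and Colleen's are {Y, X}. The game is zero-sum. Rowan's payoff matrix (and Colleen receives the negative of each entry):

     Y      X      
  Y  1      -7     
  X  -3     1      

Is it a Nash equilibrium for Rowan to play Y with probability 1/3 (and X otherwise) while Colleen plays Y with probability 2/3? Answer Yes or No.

Check Colleen's indifference given Rowan's mix p = 1/3:
  payoff from Y = 5/3; payoff from X = 5/3 — equal.
Check Rowan's indifference given Colleen's mix q = 2/3:
  payoff from Y = -5/3; payoff from X = -5/3 — equal.
Both players are indifferent, so neither can profitably deviate.

Yes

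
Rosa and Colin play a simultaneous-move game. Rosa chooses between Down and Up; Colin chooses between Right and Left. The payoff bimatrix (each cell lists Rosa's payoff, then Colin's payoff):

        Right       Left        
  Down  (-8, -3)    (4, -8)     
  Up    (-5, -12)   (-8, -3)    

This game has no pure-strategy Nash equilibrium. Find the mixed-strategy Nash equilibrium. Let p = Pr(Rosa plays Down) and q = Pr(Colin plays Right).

Colin's indifference between Right and Left determines Rosa's mixing probability p:
  Colin's payoff from Right: p·(-3) + (1−p)·(-12) = 9p - 12
  Colin's payoff from Left: p·(-8) + (1−p)·(-3) = -5p - 3
  9p - 12 = -5p - 3  ⇒  14p = 9  ⇒  p = 9/14.
Colin's mix must leave Rosa indifferent between Down and Up.
  Rosa's payoff from Down: q·(-8) + (1−q)·4 = -12q + 4
  Rosa's payoff from Up: q·(-5) + (1−q)·(-8) = 3q - 8
  -12q + 4 = 3q - 8  ⇒  -15q = -12  ⇒  q = 4/5.

p = 9/14, q = 4/5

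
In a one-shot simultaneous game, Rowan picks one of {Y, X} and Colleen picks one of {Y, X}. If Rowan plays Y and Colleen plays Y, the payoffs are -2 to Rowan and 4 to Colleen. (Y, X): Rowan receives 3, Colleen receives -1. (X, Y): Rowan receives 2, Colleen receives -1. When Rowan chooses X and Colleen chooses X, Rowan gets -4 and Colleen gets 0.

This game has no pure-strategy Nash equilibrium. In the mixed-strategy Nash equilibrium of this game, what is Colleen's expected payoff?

Rowan's mix must leave Colleen indifferent between Y and X.
  Colleen's payoff from Y: p·4 + (1−p)·(-1) = 5p - 1
  Colleen's payoff from X: p·(-1) + (1−p)·0 = -p
  5p - 1 = -p  ⇒  6p = 1  ⇒  p = 1/6.
At equilibrium Colleen is indifferent across columns, so Colleen's payoff equals the payoff from Y: (1/6)·4 + (5/6)·(-1) = -1/6.

-1/6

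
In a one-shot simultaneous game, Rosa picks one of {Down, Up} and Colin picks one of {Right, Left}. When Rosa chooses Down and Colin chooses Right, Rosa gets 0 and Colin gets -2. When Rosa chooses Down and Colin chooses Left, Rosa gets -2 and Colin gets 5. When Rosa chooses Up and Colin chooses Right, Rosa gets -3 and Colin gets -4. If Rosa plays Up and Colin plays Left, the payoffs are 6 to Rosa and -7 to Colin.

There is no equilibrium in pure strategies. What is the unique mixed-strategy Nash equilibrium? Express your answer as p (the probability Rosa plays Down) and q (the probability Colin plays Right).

p = 3/10, q = 8/11

Rosa's mix must leave Colin indifferent between Right and Left.
  Colin's payoff to Right: p·(-2) + (1−p)·(-4) = 2p - 4
  Colin's payoff to Left: p·5 + (1−p)·(-7) = 12p - 7
  2p - 4 = 12p - 7  ⇒  -10p = -3  ⇒  p = 3/10.
Set Rosa's expected payoff from Down equal to that from Up:
  Rosa's payoff to Down: q·0 + (1−q)·(-2) = 2q - 2
  Rosa's payoff to Up: q·(-3) + (1−q)·6 = -9q + 6
  2q - 2 = -9q + 6  ⇒  11q = 8  ⇒  q = 8/11.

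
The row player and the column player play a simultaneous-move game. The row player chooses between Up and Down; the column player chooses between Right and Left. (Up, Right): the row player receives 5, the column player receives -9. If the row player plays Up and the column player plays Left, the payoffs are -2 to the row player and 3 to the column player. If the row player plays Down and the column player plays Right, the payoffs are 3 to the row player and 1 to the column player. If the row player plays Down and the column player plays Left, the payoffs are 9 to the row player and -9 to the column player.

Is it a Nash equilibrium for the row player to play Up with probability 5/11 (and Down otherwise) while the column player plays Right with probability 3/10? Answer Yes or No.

Given the column player's mix q = 3/10, the row player's payoff from Up is 1/10 but from Down is 36/5. The row player strictly prefers Down, so the row player would not mix.
So the proposed profile is not a Nash equilibrium.

No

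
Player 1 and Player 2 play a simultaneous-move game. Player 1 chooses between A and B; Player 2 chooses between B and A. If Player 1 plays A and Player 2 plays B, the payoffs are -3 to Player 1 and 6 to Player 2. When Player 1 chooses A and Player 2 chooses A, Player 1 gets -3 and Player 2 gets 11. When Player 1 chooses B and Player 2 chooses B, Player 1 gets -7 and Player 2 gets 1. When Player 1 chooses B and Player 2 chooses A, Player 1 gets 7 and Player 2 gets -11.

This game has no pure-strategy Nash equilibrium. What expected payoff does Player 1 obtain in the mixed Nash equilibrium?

-3

Player 1's indifference between A and B determines Player 2's mixing probability q:
  Player 1's payoff from A: q·(-3) + (1−q)·(-3) = -3
  Player 1's payoff from B: q·(-7) + (1−q)·7 = -14q + 7
  -3 = -14q + 7  ⇒  14q = 10  ⇒  q = 5/7.
At equilibrium Player 1 is indifferent across rows, so Player 1's payoff equals the payoff from A: (5/7)·(-3) + (2/7)·(-3) = -3.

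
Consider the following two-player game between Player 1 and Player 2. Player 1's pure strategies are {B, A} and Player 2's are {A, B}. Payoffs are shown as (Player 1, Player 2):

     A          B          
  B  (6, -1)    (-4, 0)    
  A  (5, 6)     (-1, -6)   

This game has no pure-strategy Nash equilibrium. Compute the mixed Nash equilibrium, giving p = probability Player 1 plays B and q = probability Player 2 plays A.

Player 2's indifference between A and B determines Player 1's mixing probability p:
  Player 2's payoff from A: p·(-1) + (1−p)·6 = -7p + 6
  Player 2's payoff from B: p·0 + (1−p)·(-6) = 6p - 6
  -7p + 6 = 6p - 6  ⇒  -13p = -12  ⇒  p = 12/13.
In a mixed equilibrium Player 1 is indifferent between B and A; this condition fixes q.
  Player 1's payoff to B: q·6 + (1−q)·(-4) = 10q - 4
  Player 1's payoff to A: q·5 + (1−q)·(-1) = 6q - 1
  10q - 4 = 6q - 1  ⇒  4q = 3  ⇒  q = 3/4.

p = 12/13, q = 3/4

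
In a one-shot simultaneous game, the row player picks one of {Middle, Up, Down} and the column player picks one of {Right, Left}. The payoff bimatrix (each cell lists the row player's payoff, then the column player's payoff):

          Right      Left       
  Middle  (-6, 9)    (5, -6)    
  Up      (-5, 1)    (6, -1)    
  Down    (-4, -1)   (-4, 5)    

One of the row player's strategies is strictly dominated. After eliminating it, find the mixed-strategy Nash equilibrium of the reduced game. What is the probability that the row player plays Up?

p = 3/4

The row player's strategy Middle is strictly dominated by Up: -5 > -6 and 6 > 5. Eliminate Middle.
Set the column player's expected payoff from Right equal to that from Left:
  the column player's payoff from Right: p·1 + (1−p)·(-1) = 2p - 1
  the column player's payoff from Left: p·(-1) + (1−p)·5 = -6p + 5
  2p - 1 = -6p + 5  ⇒  8p = 6  ⇒  p = 3/4.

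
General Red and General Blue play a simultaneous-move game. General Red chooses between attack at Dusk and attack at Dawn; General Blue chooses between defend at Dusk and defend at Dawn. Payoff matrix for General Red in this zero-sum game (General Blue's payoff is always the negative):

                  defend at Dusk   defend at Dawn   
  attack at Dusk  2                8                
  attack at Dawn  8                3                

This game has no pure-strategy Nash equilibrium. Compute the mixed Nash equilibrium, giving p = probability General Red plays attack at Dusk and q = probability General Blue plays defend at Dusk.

For General Blue to be willing to mix, General Blue must be indifferent between defend at Dusk and defend at Dawn, which pins down General Red's mix.
  General Blue's payoff from defend at Dusk: p·(-2) + (1−p)·(-8) = 6p - 8
  General Blue's payoff from defend at Dawn: p·(-8) + (1−p)·(-3) = -5p - 3
  6p - 8 = -5p - 3  ⇒  11p = 5  ⇒  p = 5/11.
General Blue's mix must leave General Red indifferent between attack at Dusk and attack at Dawn.
  General Red's payoff from attack at Dusk: q·2 + (1−q)·8 = -6q + 8
  General Red's payoff from attack at Dawn: q·8 + (1−q)·3 = 5q + 3
  -6q + 8 = 5q + 3  ⇒  -11q = -5  ⇒  q = 5/11.

p = 5/11, q = 5/11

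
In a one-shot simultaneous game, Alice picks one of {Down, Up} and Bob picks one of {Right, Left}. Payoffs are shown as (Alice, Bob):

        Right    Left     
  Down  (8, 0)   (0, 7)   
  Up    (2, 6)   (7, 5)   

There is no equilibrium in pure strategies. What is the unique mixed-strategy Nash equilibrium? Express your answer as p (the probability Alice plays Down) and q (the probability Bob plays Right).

Set Bob's expected payoff from Right equal to that from Left:
  Bob's payoff from Right: p·0 + (1−p)·6 = -6p + 6
  Bob's payoff from Left: p·7 + (1−p)·5 = 2p + 5
  -6p + 6 = 2p + 5  ⇒  -8p = -1  ⇒  p = 1/8.
Bob's mix must leave Alice indifferent between Down and Up.
  Alice's payoff to Down: q·8 + (1−q)·0 = 8q
  Alice's payoff to Up: q·2 + (1−q)·7 = -5q + 7
  8q = -5q + 7  ⇒  13q = 7  ⇒  q = 7/13.

p = 1/8, q = 7/13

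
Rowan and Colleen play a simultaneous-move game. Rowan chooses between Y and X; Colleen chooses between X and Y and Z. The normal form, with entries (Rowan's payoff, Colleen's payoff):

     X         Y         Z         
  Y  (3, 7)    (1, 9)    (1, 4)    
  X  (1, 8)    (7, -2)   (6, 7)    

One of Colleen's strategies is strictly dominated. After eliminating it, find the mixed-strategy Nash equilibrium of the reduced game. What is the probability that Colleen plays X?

q = 3/4

Colleen's strategy Z is strictly dominated by X: 7 > 4 and 8 > 7. Eliminate Z.
For Rowan to be willing to mix, Rowan must be indifferent between Y and X, which pins down Colleen's mix.
  Rowan's expected payoff from Y: q·3 + (1−q)·1 = 2q + 1
  Rowan's expected payoff from X: q·1 + (1−q)·7 = -6q + 7
  2q + 1 = -6q + 7  ⇒  8q = 6  ⇒  q = 3/4.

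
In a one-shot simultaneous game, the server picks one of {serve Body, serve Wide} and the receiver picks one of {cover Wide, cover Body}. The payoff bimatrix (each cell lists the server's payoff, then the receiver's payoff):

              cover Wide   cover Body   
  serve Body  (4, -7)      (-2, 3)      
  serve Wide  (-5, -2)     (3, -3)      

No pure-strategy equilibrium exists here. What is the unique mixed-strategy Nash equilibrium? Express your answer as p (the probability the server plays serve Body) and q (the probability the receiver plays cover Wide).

The receiver's indifference between cover Wide and cover Body determines the server's mixing probability p:
  the receiver's payoff from cover Wide: p·(-7) + (1−p)·(-2) = -5p - 2
  the receiver's payoff from cover Body: p·3 + (1−p)·(-3) = 6p - 3
  -5p - 2 = 6p - 3  ⇒  -11p = -1  ⇒  p = 1/11.
For the server to be willing to mix, the server must be indifferent between serve Body and serve Wide, which pins down the receiver's mix.
  the server's expected payoff from serve Body: q·4 + (1−q)·(-2) = 6q - 2
  the server's expected payoff from serve Wide: q·(-5) + (1−q)·3 = -8q + 3
  6q - 2 = -8q + 3  ⇒  14q = 5  ⇒  q = 5/14.

p = 1/11, q = 5/14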